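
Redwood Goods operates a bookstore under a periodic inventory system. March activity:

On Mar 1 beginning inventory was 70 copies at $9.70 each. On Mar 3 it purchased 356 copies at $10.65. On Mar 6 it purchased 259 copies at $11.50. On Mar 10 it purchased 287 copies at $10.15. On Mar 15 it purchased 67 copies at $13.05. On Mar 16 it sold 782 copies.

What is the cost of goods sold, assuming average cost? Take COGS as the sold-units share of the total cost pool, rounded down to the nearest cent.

Mar 16, sell 782: 782/1039 × $11,236.30 → $8,456.96
Ending inventory (cost pool remaining) = $2,779.34

COGS = $8,456.96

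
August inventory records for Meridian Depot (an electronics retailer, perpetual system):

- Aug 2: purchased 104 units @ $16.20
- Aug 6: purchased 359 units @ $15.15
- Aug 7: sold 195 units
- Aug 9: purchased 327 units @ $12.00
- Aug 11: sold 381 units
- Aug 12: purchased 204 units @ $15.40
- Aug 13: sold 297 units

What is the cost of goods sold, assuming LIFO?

Aug 7, 195 sold [LIFO — newest first]: 195 @ $15.15 = $2,954.25
Aug 11, 381 sold [LIFO — newest first]: 327 @ $12.00 + 54 @ $15.15 = $4,742.10
Aug 13, 297 sold [LIFO — newest first]: 204 @ $15.40 + 93 @ $15.15 = $4,550.55
Total COGS = $2,954.25 + $4,742.10 + $4,550.55 = $12,246.90
Ending inventory: 104 @ $16.20 + 17 @ $15.15 = $1,942.35
Check: goods available $14,189.25 = COGS $12,246.90 + ending $1,942.35

COGS = $12,246.90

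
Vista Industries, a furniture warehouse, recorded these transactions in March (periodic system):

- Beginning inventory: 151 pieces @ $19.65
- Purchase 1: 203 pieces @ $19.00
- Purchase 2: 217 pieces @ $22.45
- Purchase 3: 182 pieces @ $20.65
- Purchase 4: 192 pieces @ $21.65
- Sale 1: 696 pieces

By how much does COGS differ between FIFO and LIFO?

$504.70

FIFO COGS: 151 @ $19.65 + 203 @ $19.00 + 217 @ $22.45 + 125 @ $20.65 = $14,277.05
LIFO COGS: 192 @ $21.65 + 182 @ $20.65 + 217 @ $22.45 + 105 @ $19.00 = $14,781.75
Difference = |$14,277.05 − $14,781.75| = $504.70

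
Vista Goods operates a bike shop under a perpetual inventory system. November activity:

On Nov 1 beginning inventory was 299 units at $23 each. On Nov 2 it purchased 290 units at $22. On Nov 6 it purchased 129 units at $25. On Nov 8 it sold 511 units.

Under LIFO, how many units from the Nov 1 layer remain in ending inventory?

207

Nov 8, 511 sold [LIFO — newest first]: 129 @ $25 + 290 @ $22 + 92 @ $23 = $11,721
Ending inventory: 207 @ $23 = $4,761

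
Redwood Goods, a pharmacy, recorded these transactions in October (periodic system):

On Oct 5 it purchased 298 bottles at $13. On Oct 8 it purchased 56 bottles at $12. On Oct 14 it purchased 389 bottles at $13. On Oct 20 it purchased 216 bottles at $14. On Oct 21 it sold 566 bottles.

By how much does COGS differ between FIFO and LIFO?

$272

FIFO COGS: 298 @ $13 + 56 @ $12 + 212 @ $13 = $7,302
LIFO COGS: 216 @ $14 + 350 @ $13 = $7,574
Difference = |$7,302 − $7,574| = $272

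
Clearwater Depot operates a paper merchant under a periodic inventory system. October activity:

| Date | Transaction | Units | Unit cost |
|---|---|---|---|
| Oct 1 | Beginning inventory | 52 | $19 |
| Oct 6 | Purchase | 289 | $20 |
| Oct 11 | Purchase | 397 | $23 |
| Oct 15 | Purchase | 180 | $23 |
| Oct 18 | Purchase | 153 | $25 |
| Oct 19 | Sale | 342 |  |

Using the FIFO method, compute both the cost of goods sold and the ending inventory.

Oct 19, 342 sold [FIFO — oldest first]: 52 @ $19 + 289 @ $20 + 1 @ $23 = $6,791
Ending inventory: 396 @ $23 + 180 @ $23 + 153 @ $25 = $17,073

COGS = $6,791; ending inventory = $17,073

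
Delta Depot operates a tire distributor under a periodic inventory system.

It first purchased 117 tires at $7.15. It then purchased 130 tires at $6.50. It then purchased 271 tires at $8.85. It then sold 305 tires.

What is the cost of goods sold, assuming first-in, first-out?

Sale 1 (305) [FIFO — oldest first]: 117 @ $7.15 + 130 @ $6.50 + 58 @ $8.85 = $2,194.85
Ending inventory: 213 @ $8.85 = $1,885.05

COGS = $2,194.85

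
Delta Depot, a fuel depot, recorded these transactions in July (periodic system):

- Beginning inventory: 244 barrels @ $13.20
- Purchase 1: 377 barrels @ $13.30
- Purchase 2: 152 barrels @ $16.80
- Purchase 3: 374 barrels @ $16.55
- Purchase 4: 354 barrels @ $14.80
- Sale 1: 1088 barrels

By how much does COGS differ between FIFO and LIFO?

$747.15

FIFO COGS: 244 @ $13.20 + 377 @ $13.30 + 152 @ $16.80 + 315 @ $16.55 = $16,001.75
LIFO COGS: 354 @ $14.80 + 374 @ $16.55 + 152 @ $16.80 + 208 @ $13.30 = $16,748.90
Difference = |$16,001.75 − $16,748.90| = $747.15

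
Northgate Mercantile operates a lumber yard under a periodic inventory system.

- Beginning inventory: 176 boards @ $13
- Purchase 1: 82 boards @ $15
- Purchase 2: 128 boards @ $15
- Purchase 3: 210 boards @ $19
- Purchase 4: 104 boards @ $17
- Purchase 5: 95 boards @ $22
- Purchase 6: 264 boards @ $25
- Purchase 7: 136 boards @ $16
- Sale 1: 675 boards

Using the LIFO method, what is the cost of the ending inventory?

Ending inventory = $7,984

Sale 1 (675) [LIFO — newest first]: 136 @ $16 + 264 @ $25 + 95 @ $22 + 104 @ $17 + 76 @ $19 = $14,078
Ending inventory: 176 @ $13 + 82 @ $15 + 128 @ $15 + 134 @ $19 = $7,984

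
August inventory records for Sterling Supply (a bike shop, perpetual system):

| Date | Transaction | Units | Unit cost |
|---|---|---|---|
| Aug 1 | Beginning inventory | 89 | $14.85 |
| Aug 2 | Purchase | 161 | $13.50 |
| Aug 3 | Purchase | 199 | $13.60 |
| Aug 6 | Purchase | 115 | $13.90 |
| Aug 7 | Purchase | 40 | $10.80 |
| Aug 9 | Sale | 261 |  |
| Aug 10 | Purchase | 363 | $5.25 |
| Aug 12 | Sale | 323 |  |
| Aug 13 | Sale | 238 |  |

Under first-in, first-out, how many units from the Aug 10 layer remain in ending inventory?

145

Aug 9, 261 sold [FIFO — oldest first]: 89 @ $14.85 + 161 @ $13.50 + 11 @ $13.60 = $3,644.75
Aug 12, 323 sold [FIFO — oldest first]: 188 @ $13.60 + 115 @ $13.90 + 20 @ $10.80 = $4,371.30
Aug 13, 238 sold [FIFO — oldest first]: 20 @ $10.80 + 218 @ $5.25 = $1,360.50
Total COGS = $3,644.75 + $4,371.30 + $1,360.50 = $9,376.55
Ending inventory: 145 @ $5.25 = $761.25
Check: goods available $10,137.80 = COGS $9,376.55 + ending $761.25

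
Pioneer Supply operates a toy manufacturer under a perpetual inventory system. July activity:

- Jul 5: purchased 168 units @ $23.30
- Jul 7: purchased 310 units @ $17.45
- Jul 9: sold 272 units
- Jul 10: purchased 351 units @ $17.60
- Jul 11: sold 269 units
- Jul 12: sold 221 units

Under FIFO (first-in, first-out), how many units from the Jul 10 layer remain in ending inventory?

67

Jul 9, 272 sold [FIFO — oldest first]: 168 @ $23.30 + 104 @ $17.45 = $5,729.20
Jul 11, 269 sold [FIFO — oldest first]: 206 @ $17.45 + 63 @ $17.60 = $4,703.50
Jul 12, 221 sold [FIFO — oldest first]: 221 @ $17.60 = $3,889.60
Total COGS = $5,729.20 + $4,703.50 + $3,889.60 = $14,322.30
Ending inventory: 67 @ $17.60 = $1,179.20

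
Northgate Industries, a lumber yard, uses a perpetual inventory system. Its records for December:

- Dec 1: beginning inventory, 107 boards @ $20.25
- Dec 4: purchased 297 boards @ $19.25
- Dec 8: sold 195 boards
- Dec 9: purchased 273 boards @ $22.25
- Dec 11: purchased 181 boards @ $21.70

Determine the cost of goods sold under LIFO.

Dec 8, 195 sold [LIFO — newest first]: 195 @ $19.25 = $3,753.75
Ending inventory: 107 @ $20.25 + 102 @ $19.25 + 273 @ $22.25 + 181 @ $21.70 = $14,132.20

COGS = $3,753.75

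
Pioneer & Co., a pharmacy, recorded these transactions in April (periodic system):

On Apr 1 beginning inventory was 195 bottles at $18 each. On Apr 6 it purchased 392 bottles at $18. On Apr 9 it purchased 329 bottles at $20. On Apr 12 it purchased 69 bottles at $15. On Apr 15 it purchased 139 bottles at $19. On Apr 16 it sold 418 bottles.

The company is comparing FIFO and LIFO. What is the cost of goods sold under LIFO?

COGS = $7,876

FIFO COGS: 195 @ $18 + 223 @ $18 = $7,524
LIFO COGS: 139 @ $19 + 69 @ $15 + 210 @ $20 = $7,876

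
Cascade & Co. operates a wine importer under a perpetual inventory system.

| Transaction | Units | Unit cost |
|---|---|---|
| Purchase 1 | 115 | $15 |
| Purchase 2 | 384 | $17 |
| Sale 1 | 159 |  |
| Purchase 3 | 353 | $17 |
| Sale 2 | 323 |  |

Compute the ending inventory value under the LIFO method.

Sale 1 (159) [LIFO — newest first]: 159 @ $17 = $2,703
Sale 2 (323) [LIFO — newest first]: 323 @ $17 = $5,491
Total COGS = $2,703 + $5,491 = $8,194
Ending inventory: 115 @ $15 + 225 @ $17 + 30 @ $17 = $6,060
Check: goods available $14,254 = COGS $8,194 + ending $6,060

Ending inventory = $6,060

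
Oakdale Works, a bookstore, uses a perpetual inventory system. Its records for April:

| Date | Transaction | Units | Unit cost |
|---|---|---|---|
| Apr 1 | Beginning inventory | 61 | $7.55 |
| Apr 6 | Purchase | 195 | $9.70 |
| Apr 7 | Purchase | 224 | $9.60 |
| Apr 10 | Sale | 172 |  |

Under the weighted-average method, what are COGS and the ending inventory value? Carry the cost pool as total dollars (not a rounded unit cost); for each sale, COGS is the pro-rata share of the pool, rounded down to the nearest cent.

COGS = $1,613.37; ending inventory = $2,889.08

After Apr 1: 61 on hand, pool $460.55 (≈ $7.5500 each)
After Apr 6: 256 on hand, pool $2,352.05 (≈ $9.1877 each)
After Apr 7: 480 on hand, pool $4,502.45 (≈ $9.3801 each)
Apr 10, sell 172: 172/480 × $4,502.45 → $1,613.37
Ending inventory (cost pool remaining) = $2,889.08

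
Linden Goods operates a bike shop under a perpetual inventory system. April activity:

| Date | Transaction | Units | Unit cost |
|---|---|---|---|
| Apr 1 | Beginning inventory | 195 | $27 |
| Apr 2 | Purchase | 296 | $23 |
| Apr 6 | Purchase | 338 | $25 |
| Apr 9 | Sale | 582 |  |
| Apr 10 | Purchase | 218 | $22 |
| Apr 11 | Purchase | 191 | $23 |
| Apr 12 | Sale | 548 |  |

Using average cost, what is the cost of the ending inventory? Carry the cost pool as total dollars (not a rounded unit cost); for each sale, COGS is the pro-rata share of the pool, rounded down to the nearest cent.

Ending inventory = $2,519.54

After Apr 1: 195 on hand, pool $5,265.00 (≈ $27.0000 each)
After Apr 2: 491 on hand, pool $12,073.00 (≈ $24.5886 each)
After Apr 6: 829 on hand, pool $20,523.00 (≈ $24.7563 each)
Apr 9, sell 582: 582/829 × $20,523.00 → $14,408.18
After Apr 10: 465 on hand, pool $10,910.82 (≈ $23.4641 each)
After Apr 11: 656 on hand, pool $15,303.82 (≈ $23.3290 each)
Apr 12, sell 548: 548/656 × $15,303.82 → $12,784.28
Total COGS = $14,408.18 + $12,784.28 = $27,192.46
Ending inventory (cost pool remaining) = $2,519.54
Check: goods available $29,712.00 = COGS $27,192.46 + ending $2,519.54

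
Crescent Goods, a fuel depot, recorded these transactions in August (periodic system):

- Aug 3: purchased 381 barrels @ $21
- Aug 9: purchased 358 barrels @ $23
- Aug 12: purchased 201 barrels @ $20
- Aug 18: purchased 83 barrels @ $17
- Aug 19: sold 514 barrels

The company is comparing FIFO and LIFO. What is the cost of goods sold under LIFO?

COGS = $10,721

FIFO COGS: 381 @ $21 + 133 @ $23 = $11,060
LIFO COGS: 83 @ $17 + 201 @ $20 + 230 @ $23 = $10,721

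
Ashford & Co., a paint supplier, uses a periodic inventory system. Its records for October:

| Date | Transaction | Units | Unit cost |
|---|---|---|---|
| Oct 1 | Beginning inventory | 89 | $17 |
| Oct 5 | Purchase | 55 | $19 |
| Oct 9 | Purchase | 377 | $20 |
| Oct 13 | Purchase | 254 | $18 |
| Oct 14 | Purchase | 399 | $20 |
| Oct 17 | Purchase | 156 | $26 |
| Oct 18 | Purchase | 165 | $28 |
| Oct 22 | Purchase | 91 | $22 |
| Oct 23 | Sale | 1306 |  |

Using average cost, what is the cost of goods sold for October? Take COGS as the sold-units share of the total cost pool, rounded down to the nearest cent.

Oct 23, sell 1306: 1306/1586 × $33,328.00 → $27,444.11
Ending inventory (cost pool remaining) = $5,883.89

COGS = $27,444.11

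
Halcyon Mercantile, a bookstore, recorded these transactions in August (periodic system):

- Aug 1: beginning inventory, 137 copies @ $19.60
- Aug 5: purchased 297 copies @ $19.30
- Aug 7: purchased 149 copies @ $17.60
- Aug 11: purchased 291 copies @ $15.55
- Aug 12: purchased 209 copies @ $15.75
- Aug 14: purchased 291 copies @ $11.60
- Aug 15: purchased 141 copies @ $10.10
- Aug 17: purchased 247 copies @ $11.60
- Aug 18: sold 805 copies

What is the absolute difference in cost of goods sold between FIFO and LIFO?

FIFO COGS: 137 @ $19.60 + 297 @ $19.30 + 149 @ $17.60 + 222 @ $15.55 = $14,491.80
LIFO COGS: 247 @ $11.60 + 141 @ $10.10 + 291 @ $11.60 + 126 @ $15.75 = $9,649.40
Difference = |$14,491.80 − $9,649.40| = $4,842.40

$4,842.40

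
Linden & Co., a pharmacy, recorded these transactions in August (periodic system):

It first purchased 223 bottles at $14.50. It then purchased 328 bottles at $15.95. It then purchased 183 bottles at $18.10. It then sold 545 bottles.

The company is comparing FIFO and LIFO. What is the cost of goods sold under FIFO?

FIFO COGS: 223 @ $14.50 + 322 @ $15.95 = $8,369.40
LIFO COGS: 183 @ $18.10 + 328 @ $15.95 + 34 @ $14.50 = $9,036.90

COGS = $8,369.40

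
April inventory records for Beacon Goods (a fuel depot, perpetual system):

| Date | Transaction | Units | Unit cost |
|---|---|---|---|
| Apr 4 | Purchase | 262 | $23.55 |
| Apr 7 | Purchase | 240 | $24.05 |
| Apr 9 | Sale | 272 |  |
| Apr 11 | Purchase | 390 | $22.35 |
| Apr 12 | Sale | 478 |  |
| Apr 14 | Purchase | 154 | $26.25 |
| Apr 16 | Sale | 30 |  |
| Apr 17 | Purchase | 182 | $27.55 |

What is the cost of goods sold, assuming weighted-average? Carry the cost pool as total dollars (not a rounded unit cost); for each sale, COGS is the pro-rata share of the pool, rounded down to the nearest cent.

COGS = $18,148.14

After Apr 4: 262 on hand, pool $6,170.10 (≈ $23.5500 each)
After Apr 7: 502 on hand, pool $11,942.10 (≈ $23.7890 each)
Apr 9, sell 272: 272/502 × $11,942.10 → $6,470.61
After Apr 11: 620 on hand, pool $14,187.99 (≈ $22.8839 each)
Apr 12, sell 478: 478/620 × $14,187.99 → $10,938.48
After Apr 14: 296 on hand, pool $7,292.01 (≈ $24.6352 each)
Apr 16, sell 30: 30/296 × $7,292.01 → $739.05
After Apr 17: 448 on hand, pool $11,567.06 (≈ $25.8193 each)
Total COGS = $6,470.61 + $10,938.48 + $739.05 = $18,148.14
Ending inventory (cost pool remaining) = $11,567.06
Check: goods available $29,715.20 = COGS $18,148.14 + ending $11,567.06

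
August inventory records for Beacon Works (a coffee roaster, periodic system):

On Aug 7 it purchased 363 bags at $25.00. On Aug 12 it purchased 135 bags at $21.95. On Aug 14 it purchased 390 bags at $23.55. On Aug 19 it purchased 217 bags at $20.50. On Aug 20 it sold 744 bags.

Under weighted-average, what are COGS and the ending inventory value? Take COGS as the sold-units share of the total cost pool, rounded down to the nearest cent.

Aug 20, sell 744: 744/1105 × $25,671.25 → $17,284.53
Ending inventory (cost pool remaining) = $8,386.72

COGS = $17,284.53; ending inventory = $8,386.72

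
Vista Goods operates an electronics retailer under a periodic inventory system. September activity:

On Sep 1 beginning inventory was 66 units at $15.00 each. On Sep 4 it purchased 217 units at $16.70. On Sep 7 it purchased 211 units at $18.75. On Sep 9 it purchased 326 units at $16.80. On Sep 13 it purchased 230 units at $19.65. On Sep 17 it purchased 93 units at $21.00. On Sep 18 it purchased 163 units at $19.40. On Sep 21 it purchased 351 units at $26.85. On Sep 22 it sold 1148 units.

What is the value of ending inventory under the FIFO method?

Sep 22, 1148 sold [FIFO — oldest first]: 66 @ $15.00 + 217 @ $16.70 + 211 @ $18.75 + 326 @ $16.80 + 230 @ $19.65 + 93 @ $21.00 + 5 @ $19.40 = $20,616.45
Ending inventory: 158 @ $19.40 + 351 @ $26.85 = $12,489.55
Check: goods available $33,106.00 = COGS $20,616.45 + ending $12,489.55

Ending inventory = $12,489.55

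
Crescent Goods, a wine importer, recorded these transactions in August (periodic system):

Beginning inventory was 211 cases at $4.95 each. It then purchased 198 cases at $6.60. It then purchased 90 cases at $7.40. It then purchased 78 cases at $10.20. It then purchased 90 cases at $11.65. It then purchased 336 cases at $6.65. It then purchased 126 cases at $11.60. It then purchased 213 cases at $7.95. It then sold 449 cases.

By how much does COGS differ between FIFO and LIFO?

$1,239.20

FIFO COGS: 211 @ $4.95 + 198 @ $6.60 + 40 @ $7.40 = $2,647.25
LIFO COGS: 213 @ $7.95 + 126 @ $11.60 + 110 @ $6.65 = $3,886.45
Difference = |$2,647.25 − $3,886.45| = $1,239.20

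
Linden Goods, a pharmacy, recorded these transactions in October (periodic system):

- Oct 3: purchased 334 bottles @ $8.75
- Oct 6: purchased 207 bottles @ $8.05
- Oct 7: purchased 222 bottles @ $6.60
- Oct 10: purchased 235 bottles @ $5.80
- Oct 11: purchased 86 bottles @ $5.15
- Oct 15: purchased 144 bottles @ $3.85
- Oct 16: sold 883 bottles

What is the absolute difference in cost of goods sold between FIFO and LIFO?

FIFO COGS: 334 @ $8.75 + 207 @ $8.05 + 222 @ $6.60 + 120 @ $5.80 = $6,750.05
LIFO COGS: 144 @ $3.85 + 86 @ $5.15 + 235 @ $5.80 + 222 @ $6.60 + 196 @ $8.05 = $5,403.30
Difference = |$6,750.05 − $5,403.30| = $1,346.75

$1,346.75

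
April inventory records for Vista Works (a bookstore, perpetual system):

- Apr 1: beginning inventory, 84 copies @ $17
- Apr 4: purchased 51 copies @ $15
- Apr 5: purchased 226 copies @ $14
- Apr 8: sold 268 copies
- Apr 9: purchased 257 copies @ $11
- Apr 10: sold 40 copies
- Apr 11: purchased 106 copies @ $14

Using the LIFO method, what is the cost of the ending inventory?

Ending inventory = $5,434

Apr 8, 268 sold [LIFO — newest first]: 226 @ $14 + 42 @ $15 = $3,794
Apr 10, 40 sold [LIFO — newest first]: 40 @ $11 = $440
Total COGS = $3,794 + $440 = $4,234
Ending inventory: 84 @ $17 + 9 @ $15 + 217 @ $11 + 106 @ $14 = $5,434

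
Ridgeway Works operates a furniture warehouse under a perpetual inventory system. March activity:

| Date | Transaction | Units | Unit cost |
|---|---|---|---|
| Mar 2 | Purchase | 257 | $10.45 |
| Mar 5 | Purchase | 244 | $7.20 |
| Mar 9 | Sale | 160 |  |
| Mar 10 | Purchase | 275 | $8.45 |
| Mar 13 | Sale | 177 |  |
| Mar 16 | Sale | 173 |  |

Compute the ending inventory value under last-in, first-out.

Ending inventory = $2,750.45

Mar 9, 160 sold [LIFO — newest first]: 160 @ $7.20 = $1,152.00
Mar 13, 177 sold [LIFO — newest first]: 177 @ $8.45 = $1,495.65
Mar 16, 173 sold [LIFO — newest first]: 98 @ $8.45 + 75 @ $7.20 = $1,368.10
Total COGS = $1,152.00 + $1,495.65 + $1,368.10 = $4,015.75
Ending inventory: 257 @ $10.45 + 9 @ $7.20 = $2,750.45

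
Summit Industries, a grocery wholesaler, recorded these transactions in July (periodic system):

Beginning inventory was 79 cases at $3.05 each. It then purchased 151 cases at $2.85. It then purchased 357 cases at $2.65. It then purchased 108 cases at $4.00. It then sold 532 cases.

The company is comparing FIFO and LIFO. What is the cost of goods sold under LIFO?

COGS = $1,569.00

FIFO COGS: 79 @ $3.05 + 151 @ $2.85 + 302 @ $2.65 = $1,471.60
LIFO COGS: 108 @ $4.00 + 357 @ $2.65 + 67 @ $2.85 = $1,569.00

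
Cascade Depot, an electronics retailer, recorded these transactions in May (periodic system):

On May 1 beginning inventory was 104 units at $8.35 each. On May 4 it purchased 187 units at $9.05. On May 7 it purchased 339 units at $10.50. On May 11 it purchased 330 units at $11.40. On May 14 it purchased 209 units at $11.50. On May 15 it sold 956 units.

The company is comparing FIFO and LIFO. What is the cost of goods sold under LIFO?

FIFO COGS: 104 @ $8.35 + 187 @ $9.05 + 339 @ $10.50 + 326 @ $11.40 = $9,836.65
LIFO COGS: 209 @ $11.50 + 330 @ $11.40 + 339 @ $10.50 + 78 @ $9.05 = $10,430.90

COGS = $10,430.90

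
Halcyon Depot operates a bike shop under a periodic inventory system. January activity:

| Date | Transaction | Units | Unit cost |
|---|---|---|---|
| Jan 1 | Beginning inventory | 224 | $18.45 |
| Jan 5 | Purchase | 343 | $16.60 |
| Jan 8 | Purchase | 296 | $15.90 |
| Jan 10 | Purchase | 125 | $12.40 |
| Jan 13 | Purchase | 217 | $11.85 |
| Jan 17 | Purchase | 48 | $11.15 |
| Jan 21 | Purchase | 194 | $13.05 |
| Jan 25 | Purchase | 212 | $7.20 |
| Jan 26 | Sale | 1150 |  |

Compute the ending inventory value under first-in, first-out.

Ending inventory = $5,245.05

Jan 26, 1150 sold [FIFO — oldest first]: 224 @ $18.45 + 343 @ $16.60 + 296 @ $15.90 + 125 @ $12.40 + 162 @ $11.85 = $18,002.70
Ending inventory: 55 @ $11.85 + 48 @ $11.15 + 194 @ $13.05 + 212 @ $7.20 = $5,245.05
Check: goods available $23,247.75 = COGS $18,002.70 + ending $5,245.05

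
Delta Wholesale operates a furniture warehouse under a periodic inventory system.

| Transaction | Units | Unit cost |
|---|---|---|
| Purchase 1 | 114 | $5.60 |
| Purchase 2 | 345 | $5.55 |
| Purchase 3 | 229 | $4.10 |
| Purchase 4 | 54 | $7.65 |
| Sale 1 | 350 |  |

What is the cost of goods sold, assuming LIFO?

Sale 1 (350) [LIFO — newest first]: 54 @ $7.65 + 229 @ $4.10 + 67 @ $5.55 = $1,723.85
Ending inventory: 114 @ $5.60 + 278 @ $5.55 = $2,181.30

COGS = $1,723.85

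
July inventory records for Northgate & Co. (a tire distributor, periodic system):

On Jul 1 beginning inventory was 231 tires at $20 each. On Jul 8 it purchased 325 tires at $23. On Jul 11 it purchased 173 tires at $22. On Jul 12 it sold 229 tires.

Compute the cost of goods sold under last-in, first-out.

Jul 12, 229 sold [LIFO — newest first]: 173 @ $22 + 56 @ $23 = $5,094
Ending inventory: 231 @ $20 + 269 @ $23 = $10,807

COGS = $5,094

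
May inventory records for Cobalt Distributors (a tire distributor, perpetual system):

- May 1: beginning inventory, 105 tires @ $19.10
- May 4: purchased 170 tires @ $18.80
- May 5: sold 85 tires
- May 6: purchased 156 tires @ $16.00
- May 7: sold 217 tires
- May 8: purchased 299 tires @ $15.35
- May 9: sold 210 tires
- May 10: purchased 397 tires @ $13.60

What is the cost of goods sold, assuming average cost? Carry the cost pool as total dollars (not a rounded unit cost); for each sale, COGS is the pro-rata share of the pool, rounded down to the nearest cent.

After May 1: 105 on hand, pool $2,005.50 (≈ $19.1000 each)
After May 4: 275 on hand, pool $5,201.50 (≈ $18.9145 each)
May 5, sell 85: 85/275 × $5,201.50 → $1,607.73
After May 6: 346 on hand, pool $6,089.77 (≈ $17.6005 each)
May 7, sell 217: 217/346 × $6,089.77 → $3,819.30
After May 8: 428 on hand, pool $6,860.12 (≈ $16.0283 each)
May 9, sell 210: 210/428 × $6,860.12 → $3,365.94
After May 10: 615 on hand, pool $8,893.38 (≈ $14.4608 each)
Total COGS = $1,607.73 + $3,819.30 + $3,365.94 = $8,792.97
Ending inventory (cost pool remaining) = $8,893.38
Check: goods available $17,686.35 = COGS $8,792.97 + ending $8,893.38

COGS = $8,792.97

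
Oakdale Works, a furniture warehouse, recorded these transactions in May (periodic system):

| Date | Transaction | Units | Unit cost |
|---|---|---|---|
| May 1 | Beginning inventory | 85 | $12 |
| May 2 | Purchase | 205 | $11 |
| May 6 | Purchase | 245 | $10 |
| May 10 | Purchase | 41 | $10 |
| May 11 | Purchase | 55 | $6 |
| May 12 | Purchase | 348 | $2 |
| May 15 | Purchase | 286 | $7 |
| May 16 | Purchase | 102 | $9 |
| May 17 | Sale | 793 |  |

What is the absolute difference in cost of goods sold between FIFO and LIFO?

FIFO COGS: 85 @ $12 + 205 @ $11 + 245 @ $10 + 41 @ $10 + 55 @ $6 + 162 @ $2 = $6,789
LIFO COGS: 102 @ $9 + 286 @ $7 + 348 @ $2 + 55 @ $6 + 2 @ $10 = $3,966
Difference = |$6,789 − $3,966| = $2,823

$2,823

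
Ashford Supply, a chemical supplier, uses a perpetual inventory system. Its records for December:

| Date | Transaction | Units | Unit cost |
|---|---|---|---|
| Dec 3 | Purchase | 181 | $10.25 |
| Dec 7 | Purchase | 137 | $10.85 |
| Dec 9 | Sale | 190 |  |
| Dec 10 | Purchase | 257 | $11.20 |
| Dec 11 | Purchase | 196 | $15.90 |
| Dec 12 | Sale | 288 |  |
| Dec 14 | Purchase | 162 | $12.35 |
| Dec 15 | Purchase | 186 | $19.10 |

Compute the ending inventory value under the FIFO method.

Ending inventory = $9,756.10

Dec 9, 190 sold [FIFO — oldest first]: 181 @ $10.25 + 9 @ $10.85 = $1,952.90
Dec 12, 288 sold [FIFO — oldest first]: 128 @ $10.85 + 160 @ $11.20 = $3,180.80
Total COGS = $1,952.90 + $3,180.80 = $5,133.70
Ending inventory: 97 @ $11.20 + 196 @ $15.90 + 162 @ $12.35 + 186 @ $19.10 = $9,756.10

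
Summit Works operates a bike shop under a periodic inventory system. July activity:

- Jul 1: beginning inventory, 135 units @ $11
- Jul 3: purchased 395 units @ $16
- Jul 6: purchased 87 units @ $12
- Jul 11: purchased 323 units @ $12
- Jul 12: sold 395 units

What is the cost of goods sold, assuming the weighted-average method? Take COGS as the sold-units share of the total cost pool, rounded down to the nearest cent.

COGS = $5,347.20

Jul 12, sell 395: 395/940 × $12,725.00 → $5,347.20
Ending inventory (cost pool remaining) = $7,377.80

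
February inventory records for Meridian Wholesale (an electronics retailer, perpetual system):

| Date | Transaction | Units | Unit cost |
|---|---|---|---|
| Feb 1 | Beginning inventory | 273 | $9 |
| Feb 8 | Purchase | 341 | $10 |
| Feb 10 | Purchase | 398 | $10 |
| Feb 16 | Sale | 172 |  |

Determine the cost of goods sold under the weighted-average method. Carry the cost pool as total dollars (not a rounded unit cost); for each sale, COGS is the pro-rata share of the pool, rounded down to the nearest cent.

COGS = $1,673.60

After Feb 1: 273 on hand, pool $2,457.00 (≈ $9.0000 each)
After Feb 8: 614 on hand, pool $5,867.00 (≈ $9.5554 each)
After Feb 10: 1012 on hand, pool $9,847.00 (≈ $9.7302 each)
Feb 16, sell 172: 172/1012 × $9,847.00 → $1,673.60
Ending inventory (cost pool remaining) = $8,173.40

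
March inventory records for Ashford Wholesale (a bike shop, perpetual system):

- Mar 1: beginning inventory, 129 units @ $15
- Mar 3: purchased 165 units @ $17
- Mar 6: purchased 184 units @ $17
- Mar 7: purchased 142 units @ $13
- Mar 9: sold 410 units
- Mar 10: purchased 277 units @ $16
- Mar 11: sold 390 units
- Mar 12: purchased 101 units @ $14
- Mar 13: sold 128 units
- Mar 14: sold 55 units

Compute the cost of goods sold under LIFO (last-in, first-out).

Mar 9, 410 sold [LIFO — newest first]: 142 @ $13 + 184 @ $17 + 84 @ $17 = $6,402
Mar 11, 390 sold [LIFO — newest first]: 277 @ $16 + 81 @ $17 + 32 @ $15 = $6,289
Mar 13, 128 sold [LIFO — newest first]: 101 @ $14 + 27 @ $15 = $1,819
Mar 14, 55 sold [LIFO — newest first]: 55 @ $15 = $825
Total COGS = $6,402 + $6,289 + $1,819 + $825 = $15,335
Ending inventory: 15 @ $15 = $225
Check: goods available $15,560 = COGS $15,335 + ending $225

COGS = $15,335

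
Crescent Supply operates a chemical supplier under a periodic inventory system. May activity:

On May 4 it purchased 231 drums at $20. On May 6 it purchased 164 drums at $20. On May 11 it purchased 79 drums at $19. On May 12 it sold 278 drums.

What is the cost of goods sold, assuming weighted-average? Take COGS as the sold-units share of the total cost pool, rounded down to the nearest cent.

May 12, sell 278: 278/474 × $9,401.00 → $5,513.66
Ending inventory (cost pool remaining) = $3,887.34
Check: goods available $9,401.00 = COGS $5,513.66 + ending $3,887.34

COGS = $5,513.66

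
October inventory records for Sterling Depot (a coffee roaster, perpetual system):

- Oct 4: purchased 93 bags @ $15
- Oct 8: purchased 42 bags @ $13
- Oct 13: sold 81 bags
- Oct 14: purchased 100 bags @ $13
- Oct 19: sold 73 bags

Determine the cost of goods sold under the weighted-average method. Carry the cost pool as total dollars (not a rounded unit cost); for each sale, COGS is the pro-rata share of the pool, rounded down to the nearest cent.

COGS = $2,148.86

After Oct 4: 93 on hand, pool $1,395.00 (≈ $15.0000 each)
After Oct 8: 135 on hand, pool $1,941.00 (≈ $14.3778 each)
Oct 13, sell 81: 81/135 × $1,941.00 → $1,164.60
After Oct 14: 154 on hand, pool $2,076.40 (≈ $13.4831 each)
Oct 19, sell 73: 73/154 × $2,076.40 → $984.26
Total COGS = $1,164.60 + $984.26 = $2,148.86
Ending inventory (cost pool remaining) = $1,092.14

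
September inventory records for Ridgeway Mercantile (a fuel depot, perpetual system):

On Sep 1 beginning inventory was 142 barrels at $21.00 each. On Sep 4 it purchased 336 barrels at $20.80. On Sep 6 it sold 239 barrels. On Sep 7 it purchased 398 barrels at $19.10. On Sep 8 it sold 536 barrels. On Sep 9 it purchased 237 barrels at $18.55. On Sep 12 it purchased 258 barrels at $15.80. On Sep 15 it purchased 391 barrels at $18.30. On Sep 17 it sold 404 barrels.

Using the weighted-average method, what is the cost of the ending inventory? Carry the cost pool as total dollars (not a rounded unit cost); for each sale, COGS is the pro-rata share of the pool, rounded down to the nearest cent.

After Sep 1: 142 on hand, pool $2,982.00 (≈ $21.0000 each)
After Sep 4: 478 on hand, pool $9,970.80 (≈ $20.8594 each)
Sep 6, sell 239: 239/478 × $9,970.80 → $4,985.40
After Sep 7: 637 on hand, pool $12,587.20 (≈ $19.7601 each)
Sep 8, sell 536: 536/637 × $12,587.20 → $10,591.42
After Sep 9: 338 on hand, pool $6,392.13 (≈ $18.9116 each)
After Sep 12: 596 on hand, pool $10,468.53 (≈ $17.5646 each)
After Sep 15: 987 on hand, pool $17,623.83 (≈ $17.8560 each)
Sep 17, sell 404: 404/987 × $17,623.83 → $7,213.80
Total COGS = $4,985.40 + $10,591.42 + $7,213.80 = $22,790.62
Ending inventory (cost pool remaining) = $10,410.03

Ending inventory = $10,410.03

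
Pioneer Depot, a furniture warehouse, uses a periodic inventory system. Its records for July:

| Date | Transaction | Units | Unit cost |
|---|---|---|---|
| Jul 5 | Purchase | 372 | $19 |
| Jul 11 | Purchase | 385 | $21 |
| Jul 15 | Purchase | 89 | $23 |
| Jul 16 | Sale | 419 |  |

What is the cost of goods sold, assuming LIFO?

COGS = $8,977

Jul 16, 419 sold [LIFO — newest first]: 89 @ $23 + 330 @ $21 = $8,977
Ending inventory: 372 @ $19 + 55 @ $21 = $8,223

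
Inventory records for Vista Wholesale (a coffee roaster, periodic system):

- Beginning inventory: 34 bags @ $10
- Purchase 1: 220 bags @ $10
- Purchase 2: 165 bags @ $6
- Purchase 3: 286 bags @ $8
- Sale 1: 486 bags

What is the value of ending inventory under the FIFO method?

Sale 1 (486) [FIFO — oldest first]: 34 @ $10 + 220 @ $10 + 165 @ $6 + 67 @ $8 = $4,066
Ending inventory: 219 @ $8 = $1,752
Check: goods available $5,818 = COGS $4,066 + ending $1,752

Ending inventory = $1,752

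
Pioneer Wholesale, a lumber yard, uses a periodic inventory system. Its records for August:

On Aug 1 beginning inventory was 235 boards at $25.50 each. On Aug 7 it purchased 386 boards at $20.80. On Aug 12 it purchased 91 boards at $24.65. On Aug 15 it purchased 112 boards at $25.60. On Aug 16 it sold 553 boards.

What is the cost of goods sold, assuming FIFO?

COGS = $12,606.90

Aug 16, 553 sold [FIFO — oldest first]: 235 @ $25.50 + 318 @ $20.80 = $12,606.90
Ending inventory: 68 @ $20.80 + 91 @ $24.65 + 112 @ $25.60 = $6,524.75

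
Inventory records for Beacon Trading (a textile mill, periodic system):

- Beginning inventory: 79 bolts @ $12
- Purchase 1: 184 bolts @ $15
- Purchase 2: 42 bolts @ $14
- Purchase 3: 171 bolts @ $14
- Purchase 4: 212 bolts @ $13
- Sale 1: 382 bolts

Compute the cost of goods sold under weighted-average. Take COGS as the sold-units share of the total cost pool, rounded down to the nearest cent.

Sale 1, sell 382: 382/688 × $9,446.00 → $5,244.72
Ending inventory (cost pool remaining) = $4,201.28

COGS = $5,244.72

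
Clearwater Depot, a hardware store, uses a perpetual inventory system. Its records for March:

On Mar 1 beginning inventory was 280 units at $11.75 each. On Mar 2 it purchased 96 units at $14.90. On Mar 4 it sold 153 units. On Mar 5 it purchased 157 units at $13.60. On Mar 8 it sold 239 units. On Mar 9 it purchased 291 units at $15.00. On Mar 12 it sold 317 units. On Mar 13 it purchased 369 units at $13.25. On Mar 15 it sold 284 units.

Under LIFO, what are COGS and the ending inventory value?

COGS = $13,632.35; ending inventory = $2,477.50

Mar 4, 153 sold [LIFO — newest first]: 96 @ $14.90 + 57 @ $11.75 = $2,100.15
Mar 8, 239 sold [LIFO — newest first]: 157 @ $13.60 + 82 @ $11.75 = $3,098.70
Mar 12, 317 sold [LIFO — newest first]: 291 @ $15.00 + 26 @ $11.75 = $4,670.50
Mar 15, 284 sold [LIFO — newest first]: 284 @ $13.25 = $3,763.00
Total COGS = $2,100.15 + $3,098.70 + $4,670.50 + $3,763.00 = $13,632.35
Ending inventory: 115 @ $11.75 + 85 @ $13.25 = $2,477.50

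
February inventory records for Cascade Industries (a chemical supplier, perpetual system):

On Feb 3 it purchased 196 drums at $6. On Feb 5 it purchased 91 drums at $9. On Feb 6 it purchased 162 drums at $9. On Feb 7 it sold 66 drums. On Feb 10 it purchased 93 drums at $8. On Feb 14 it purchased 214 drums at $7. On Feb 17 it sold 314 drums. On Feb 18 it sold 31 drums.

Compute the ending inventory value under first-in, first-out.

Ending inventory = $2,584

Feb 7, 66 sold [FIFO — oldest first]: 66 @ $6 = $396
Feb 17, 314 sold [FIFO — oldest first]: 130 @ $6 + 91 @ $9 + 93 @ $9 = $2,436
Feb 18, 31 sold [FIFO — oldest first]: 31 @ $9 = $279
Total COGS = $396 + $2,436 + $279 = $3,111
Ending inventory: 38 @ $9 + 93 @ $8 + 214 @ $7 = $2,584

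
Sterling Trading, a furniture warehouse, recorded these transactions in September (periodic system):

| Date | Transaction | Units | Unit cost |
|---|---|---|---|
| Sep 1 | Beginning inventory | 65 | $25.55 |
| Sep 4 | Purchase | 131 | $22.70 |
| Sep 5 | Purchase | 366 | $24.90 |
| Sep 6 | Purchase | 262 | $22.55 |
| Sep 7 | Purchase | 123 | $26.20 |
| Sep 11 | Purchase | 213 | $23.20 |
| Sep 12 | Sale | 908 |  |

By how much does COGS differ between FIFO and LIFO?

FIFO COGS: 65 @ $25.55 + 131 @ $22.70 + 366 @ $24.90 + 262 @ $22.55 + 84 @ $26.20 = $21,856.75
LIFO COGS: 213 @ $23.20 + 123 @ $26.20 + 262 @ $22.55 + 310 @ $24.90 = $21,791.30
Difference = |$21,856.75 − $21,791.30| = $65.45

$65.45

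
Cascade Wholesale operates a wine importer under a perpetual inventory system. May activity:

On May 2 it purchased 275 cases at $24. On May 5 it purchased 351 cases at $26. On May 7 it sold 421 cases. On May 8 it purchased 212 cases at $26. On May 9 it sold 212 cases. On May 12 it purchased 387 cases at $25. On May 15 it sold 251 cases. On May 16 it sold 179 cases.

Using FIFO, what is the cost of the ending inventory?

May 7, 421 sold [FIFO — oldest first]: 275 @ $24 + 146 @ $26 = $10,396
May 9, 212 sold [FIFO — oldest first]: 205 @ $26 + 7 @ $26 = $5,512
May 15, 251 sold [FIFO — oldest first]: 205 @ $26 + 46 @ $25 = $6,480
May 16, 179 sold [FIFO — oldest first]: 179 @ $25 = $4,475
Total COGS = $10,396 + $5,512 + $6,480 + $4,475 = $26,863
Ending inventory: 162 @ $25 = $4,050
Check: goods available $30,913 = COGS $26,863 + ending $4,050

Ending inventory = $4,050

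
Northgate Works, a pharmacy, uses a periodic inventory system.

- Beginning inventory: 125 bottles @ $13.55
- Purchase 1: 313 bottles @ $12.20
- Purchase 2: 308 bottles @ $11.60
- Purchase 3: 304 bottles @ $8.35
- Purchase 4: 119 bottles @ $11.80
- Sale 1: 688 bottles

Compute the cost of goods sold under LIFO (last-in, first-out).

Sale 1 (688) [LIFO — newest first]: 119 @ $11.80 + 304 @ $8.35 + 265 @ $11.60 = $7,016.60
Ending inventory: 125 @ $13.55 + 313 @ $12.20 + 43 @ $11.60 = $6,011.15

COGS = $7,016.60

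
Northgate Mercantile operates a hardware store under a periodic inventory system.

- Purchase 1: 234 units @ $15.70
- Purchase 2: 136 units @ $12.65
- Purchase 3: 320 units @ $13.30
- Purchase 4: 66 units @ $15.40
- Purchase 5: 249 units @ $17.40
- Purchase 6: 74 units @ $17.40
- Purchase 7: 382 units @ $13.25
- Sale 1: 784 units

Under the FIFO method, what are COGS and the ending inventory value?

Sale 1 (784) [FIFO — oldest first]: 234 @ $15.70 + 136 @ $12.65 + 320 @ $13.30 + 66 @ $15.40 + 28 @ $17.40 = $11,153.80
Ending inventory: 221 @ $17.40 + 74 @ $17.40 + 382 @ $13.25 = $10,194.50

COGS = $11,153.80; ending inventory = $10,194.50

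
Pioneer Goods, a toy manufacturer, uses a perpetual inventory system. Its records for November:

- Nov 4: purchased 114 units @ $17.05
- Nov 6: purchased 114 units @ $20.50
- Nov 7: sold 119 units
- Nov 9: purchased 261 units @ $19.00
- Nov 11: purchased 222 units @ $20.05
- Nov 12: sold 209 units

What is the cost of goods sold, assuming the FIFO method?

COGS = $6,180.70

Nov 7, 119 sold [FIFO — oldest first]: 114 @ $17.05 + 5 @ $20.50 = $2,046.20
Nov 12, 209 sold [FIFO — oldest first]: 109 @ $20.50 + 100 @ $19.00 = $4,134.50
Total COGS = $2,046.20 + $4,134.50 = $6,180.70
Ending inventory: 161 @ $19.00 + 222 @ $20.05 = $7,510.10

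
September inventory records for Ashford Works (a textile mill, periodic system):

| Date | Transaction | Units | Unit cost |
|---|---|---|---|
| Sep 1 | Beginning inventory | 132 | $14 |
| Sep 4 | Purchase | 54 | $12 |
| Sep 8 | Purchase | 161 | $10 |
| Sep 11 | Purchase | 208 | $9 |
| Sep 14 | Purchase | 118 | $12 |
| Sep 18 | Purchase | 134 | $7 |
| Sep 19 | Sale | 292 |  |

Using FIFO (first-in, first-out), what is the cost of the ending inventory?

Ending inventory = $4,776

Sep 19, 292 sold [FIFO — oldest first]: 132 @ $14 + 54 @ $12 + 106 @ $10 = $3,556
Ending inventory: 55 @ $10 + 208 @ $9 + 118 @ $12 + 134 @ $7 = $4,776
Check: goods available $8,332 = COGS $3,556 + ending $4,776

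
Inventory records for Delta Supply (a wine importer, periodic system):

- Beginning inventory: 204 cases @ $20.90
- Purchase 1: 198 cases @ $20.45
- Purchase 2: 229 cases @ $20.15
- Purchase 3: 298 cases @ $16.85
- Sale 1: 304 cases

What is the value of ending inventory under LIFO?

Sale 1 (304) [LIFO — newest first]: 298 @ $16.85 + 6 @ $20.15 = $5,142.20
Ending inventory: 204 @ $20.90 + 198 @ $20.45 + 223 @ $20.15 = $12,806.15
Check: goods available $17,948.35 = COGS $5,142.20 + ending $12,806.15

Ending inventory = $12,806.15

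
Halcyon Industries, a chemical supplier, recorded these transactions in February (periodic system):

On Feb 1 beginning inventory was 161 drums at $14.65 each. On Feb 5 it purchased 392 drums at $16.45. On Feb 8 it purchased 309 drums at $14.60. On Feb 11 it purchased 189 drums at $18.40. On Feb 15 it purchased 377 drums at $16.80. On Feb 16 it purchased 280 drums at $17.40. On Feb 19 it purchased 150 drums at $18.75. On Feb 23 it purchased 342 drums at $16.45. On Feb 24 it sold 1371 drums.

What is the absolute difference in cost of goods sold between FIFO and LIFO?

FIFO COGS: 161 @ $14.65 + 392 @ $16.45 + 309 @ $14.60 + 189 @ $18.40 + 320 @ $16.80 = $22,172.05
LIFO COGS: 342 @ $16.45 + 150 @ $18.75 + 280 @ $17.40 + 377 @ $16.80 + 189 @ $18.40 + 33 @ $14.60 = $23,603.40
Difference = |$22,172.05 − $23,603.40| = $1,431.35

$1,431.35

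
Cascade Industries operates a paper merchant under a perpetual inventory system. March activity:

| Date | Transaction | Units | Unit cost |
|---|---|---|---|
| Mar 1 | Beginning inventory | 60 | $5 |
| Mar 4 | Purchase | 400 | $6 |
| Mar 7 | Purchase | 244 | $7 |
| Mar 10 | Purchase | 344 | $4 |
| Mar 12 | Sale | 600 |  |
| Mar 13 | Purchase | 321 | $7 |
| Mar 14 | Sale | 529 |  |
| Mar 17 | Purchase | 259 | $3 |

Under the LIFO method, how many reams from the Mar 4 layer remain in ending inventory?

180

Mar 12, 600 sold [LIFO — newest first]: 344 @ $4 + 244 @ $7 + 12 @ $6 = $3,156
Mar 14, 529 sold [LIFO — newest first]: 321 @ $7 + 208 @ $6 = $3,495
Total COGS = $3,156 + $3,495 = $6,651
Ending inventory: 60 @ $5 + 180 @ $6 + 259 @ $3 = $2,157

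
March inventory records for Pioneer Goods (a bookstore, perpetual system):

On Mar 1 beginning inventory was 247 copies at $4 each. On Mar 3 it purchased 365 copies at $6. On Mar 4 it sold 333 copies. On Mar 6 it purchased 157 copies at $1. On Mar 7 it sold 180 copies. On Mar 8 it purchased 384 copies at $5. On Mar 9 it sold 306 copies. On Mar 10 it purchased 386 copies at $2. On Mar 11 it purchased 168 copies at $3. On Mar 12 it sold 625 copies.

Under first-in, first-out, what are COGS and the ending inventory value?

COGS = $5,837; ending inventory = $694

Mar 4, 333 sold [FIFO — oldest first]: 247 @ $4 + 86 @ $6 = $1,504
Mar 7, 180 sold [FIFO — oldest first]: 180 @ $6 = $1,080
Mar 9, 306 sold [FIFO — oldest first]: 99 @ $6 + 157 @ $1 + 50 @ $5 = $1,001
Mar 12, 625 sold [FIFO — oldest first]: 334 @ $5 + 291 @ $2 = $2,252
Total COGS = $1,504 + $1,080 + $1,001 + $2,252 = $5,837
Ending inventory: 95 @ $2 + 168 @ $3 = $694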